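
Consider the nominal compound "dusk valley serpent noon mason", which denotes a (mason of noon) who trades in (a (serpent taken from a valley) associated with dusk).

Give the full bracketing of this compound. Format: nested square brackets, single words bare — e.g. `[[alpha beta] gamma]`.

[[dusk [valley serpent]] [noon mason]]

Overall it is a kind of mason (specifically "noon mason"); the modifier is "dusk valley serpent".
Within "dusk valley serpent", the head is "serpent" (specifically "valley serpent") and the modifier is "dusk".
Within "valley serpent", the head is "serpent" and the modifier is "valley".
Within "noon mason", the head is "mason" and the modifier is "noon".
So the structure is [[dusk [valley serpent]] [noon mason]].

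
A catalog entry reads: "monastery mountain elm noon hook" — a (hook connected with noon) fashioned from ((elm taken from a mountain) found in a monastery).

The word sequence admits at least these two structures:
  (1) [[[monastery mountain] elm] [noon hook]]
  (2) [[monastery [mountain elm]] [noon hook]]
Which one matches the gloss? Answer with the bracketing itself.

The paraphrase's head is the "hook" part ("noon hook"); its modifier is "monastery mountain elm".
That top-level split, carried through the inner groups, gives [[monastery [mountain elm]] [noon hook]].

[[monastery [mountain elm]] [noon hook]]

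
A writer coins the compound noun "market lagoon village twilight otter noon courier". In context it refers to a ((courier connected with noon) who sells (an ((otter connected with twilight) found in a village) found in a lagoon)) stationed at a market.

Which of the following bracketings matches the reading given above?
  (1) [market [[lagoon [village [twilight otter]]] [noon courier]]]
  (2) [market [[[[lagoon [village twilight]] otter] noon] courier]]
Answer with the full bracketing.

The paraphrase's head is the "courier" part ("lagoon village twilight otter noon courier"); its modifier is "market".
That top-level split, carried through the inner groups, gives [market [[lagoon [village [twilight otter]]] [noon courier]]].

[market [[lagoon [village [twilight otter]]] [noon courier]]]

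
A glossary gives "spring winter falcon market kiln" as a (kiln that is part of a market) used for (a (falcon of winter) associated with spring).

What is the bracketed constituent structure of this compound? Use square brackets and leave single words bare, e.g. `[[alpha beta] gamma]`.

The outermost head in the paraphrase is "kiln" (specifically "market kiln"), modified by "spring winter falcon".
Inside "spring winter falcon": head "falcon" (specifically "winter falcon"), modifier "spring".
Inside "winter falcon": head "falcon", modifier "winter".
Inside "market kiln": head "kiln", modifier "market".
Putting it together: [[spring [winter falcon]] [market kiln]].

[[spring [winter falcon]] [market kiln]]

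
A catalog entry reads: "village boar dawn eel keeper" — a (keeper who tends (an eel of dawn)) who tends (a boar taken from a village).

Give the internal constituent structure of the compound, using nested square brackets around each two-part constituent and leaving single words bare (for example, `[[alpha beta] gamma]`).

[[village boar] [[dawn eel] keeper]]

Overall it is a kind of keeper (specifically "dawn eel keeper"); the modifier is "village boar".
"village boar" → head "boar", modifier "village".
"dawn eel keeper" → head "keeper", modifier "dawn eel".
"dawn eel" → head "eel", modifier "dawn".
Assembled: [[village boar] [[dawn eel] keeper]].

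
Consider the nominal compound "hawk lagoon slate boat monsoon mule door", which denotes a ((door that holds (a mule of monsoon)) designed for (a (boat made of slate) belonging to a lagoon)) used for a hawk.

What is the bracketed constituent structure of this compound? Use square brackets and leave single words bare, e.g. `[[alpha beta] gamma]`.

Overall it is a kind of door (specifically "lagoon slate boat monsoon mule door"); the modifier is "hawk".
"lagoon slate boat monsoon mule door" → head "door" (specifically "monsoon mule door"), modifier "lagoon slate boat".
"lagoon slate boat" → head "boat" (specifically "slate boat"), modifier "lagoon".
"slate boat" → head "boat", modifier "slate".
"monsoon mule door" → head "door", modifier "monsoon mule".
"monsoon mule" → head "mule", modifier "monsoon".
So the structure is [hawk [[lagoon [slate boat]] [[monsoon mule] door]]].

[hawk [[lagoon [slate boat]] [[monsoon mule] door]]]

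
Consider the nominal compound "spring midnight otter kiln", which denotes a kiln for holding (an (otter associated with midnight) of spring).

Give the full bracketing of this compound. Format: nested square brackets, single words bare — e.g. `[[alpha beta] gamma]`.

[[spring [midnight otter]] kiln]

At the top level: head "kiln"; modifier "spring midnight otter".
Within "spring midnight otter", the head is "otter" (specifically "midnight otter") and the modifier is "spring".
Within "midnight otter", the head is "otter" and the modifier is "midnight".
Assembled: [[spring [midnight otter]] kiln].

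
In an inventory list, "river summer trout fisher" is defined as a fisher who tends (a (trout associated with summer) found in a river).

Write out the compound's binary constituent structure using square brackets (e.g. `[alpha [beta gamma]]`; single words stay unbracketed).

[[river [summer trout]] fisher]

The outermost head in the paraphrase is "fisher", modified by "river summer trout".
"river summer trout" → head "trout" (specifically "summer trout"), modifier "river".
"summer trout" → head "trout", modifier "summer".
Putting it together: [[river [summer trout]] fisher].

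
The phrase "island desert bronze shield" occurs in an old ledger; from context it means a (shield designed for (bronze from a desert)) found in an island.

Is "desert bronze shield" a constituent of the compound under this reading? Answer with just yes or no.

The paraphrase groups the words so that "desert bronze shield" is one unit: it corresponds to a single parenthesized sub-phrase.
The full structure is [island [[desert bronze] shield]], in which [desert bronze shield] is a constituent.

yes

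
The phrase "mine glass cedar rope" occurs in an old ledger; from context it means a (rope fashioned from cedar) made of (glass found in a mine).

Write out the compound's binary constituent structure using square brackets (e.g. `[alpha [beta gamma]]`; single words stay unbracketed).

[[mine glass] [cedar rope]]

At the top level: head "rope" (specifically "cedar rope"); modifier "mine glass".
"mine glass" → head "glass", modifier "mine".
"cedar rope" → head "rope", modifier "cedar".
Putting it together: [[mine glass] [cedar rope]].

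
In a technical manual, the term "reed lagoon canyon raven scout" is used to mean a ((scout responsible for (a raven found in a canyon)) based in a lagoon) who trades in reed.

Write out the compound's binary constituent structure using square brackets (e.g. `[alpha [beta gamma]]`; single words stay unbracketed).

The outermost head in the paraphrase is "scout" (specifically "lagoon canyon raven scout"), modified by "reed".
Within "lagoon canyon raven scout", the head is "scout" (specifically "canyon raven scout") and the modifier is "lagoon".
Within "canyon raven scout", the head is "scout" and the modifier is "canyon raven".
Within "canyon raven", the head is "raven" and the modifier is "canyon".
So the structure is [reed [lagoon [[canyon raven] scout]]].

[reed [lagoon [[canyon raven] scout]]]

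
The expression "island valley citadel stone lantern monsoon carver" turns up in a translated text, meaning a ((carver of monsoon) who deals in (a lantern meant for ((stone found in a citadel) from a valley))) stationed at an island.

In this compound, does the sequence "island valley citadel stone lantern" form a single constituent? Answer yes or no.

no

The top-level split is [island] [valley citadel stone lantern monsoon carver]; the full structure is [island [[[valley [citadel stone]] lantern] [monsoon carver]]].
"island valley citadel stone lantern" straddles a constituent boundary, so it is not a single unit.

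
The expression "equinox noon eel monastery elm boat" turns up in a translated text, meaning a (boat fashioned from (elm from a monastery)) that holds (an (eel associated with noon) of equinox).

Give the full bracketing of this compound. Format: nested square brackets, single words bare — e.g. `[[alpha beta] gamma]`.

[[equinox [noon eel]] [[monastery elm] boat]]

Overall it is a kind of boat (specifically "monastery elm boat"); the modifier is "equinox noon eel".
Inside "equinox noon eel": head "eel" (specifically "noon eel"), modifier "equinox".
Inside "noon eel": head "eel", modifier "noon".
Inside "monastery elm boat": head "boat", modifier "monastery elm".
Inside "monastery elm": head "elm", modifier "monastery".
So the structure is [[equinox [noon eel]] [[monastery elm] boat]].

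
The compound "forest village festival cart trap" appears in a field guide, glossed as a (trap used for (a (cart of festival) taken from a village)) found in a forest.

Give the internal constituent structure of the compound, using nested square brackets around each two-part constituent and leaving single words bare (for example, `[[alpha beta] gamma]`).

[forest [[village [festival cart]] trap]]

Overall it is a kind of trap (specifically "village festival cart trap"); the modifier is "forest".
"village festival cart trap" → head "trap", modifier "village festival cart".
"village festival cart" → head "cart" (specifically "festival cart"), modifier "village".
"festival cart" → head "cart", modifier "festival".
Putting it together: [forest [[village [festival cart]] trap]].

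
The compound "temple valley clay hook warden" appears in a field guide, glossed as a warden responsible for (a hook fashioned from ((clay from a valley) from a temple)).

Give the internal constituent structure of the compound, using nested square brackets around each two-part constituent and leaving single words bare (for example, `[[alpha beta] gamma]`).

[[[temple [valley clay]] hook] warden]

Overall it is a kind of warden; the modifier is "temple valley clay hook".
Within "temple valley clay hook", the head is "hook" and the modifier is "temple valley clay".
Within "temple valley clay", the head is "clay" (specifically "valley clay") and the modifier is "temple".
Within "valley clay", the head is "clay" and the modifier is "valley".
So the structure is [[[temple [valley clay]] hook] warden].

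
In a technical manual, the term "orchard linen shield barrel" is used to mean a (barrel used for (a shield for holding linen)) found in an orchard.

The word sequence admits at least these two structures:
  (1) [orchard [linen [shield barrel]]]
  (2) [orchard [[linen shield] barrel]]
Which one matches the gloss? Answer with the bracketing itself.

[orchard [[linen shield] barrel]]

The paraphrase's head is the "barrel" part ("linen shield barrel"); its modifier is "orchard".
That top-level split, carried through the inner groups, gives [orchard [[linen shield] barrel]].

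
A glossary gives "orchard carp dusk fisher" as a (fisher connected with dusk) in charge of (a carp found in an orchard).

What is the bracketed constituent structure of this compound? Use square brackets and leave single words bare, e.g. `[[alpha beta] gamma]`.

The outermost head in the paraphrase is "fisher" (specifically "dusk fisher"), modified by "orchard carp".
"orchard carp" → head "carp", modifier "orchard".
"dusk fisher" → head "fisher", modifier "dusk".
So the structure is [[orchard carp] [dusk fisher]].

[[orchard carp] [dusk fisher]]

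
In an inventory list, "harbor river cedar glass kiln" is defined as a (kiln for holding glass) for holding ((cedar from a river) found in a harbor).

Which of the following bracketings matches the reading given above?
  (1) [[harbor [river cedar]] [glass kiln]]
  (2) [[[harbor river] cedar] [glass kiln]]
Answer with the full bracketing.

[[harbor [river cedar]] [glass kiln]]

The paraphrase's head is the "kiln" part ("glass kiln"); its modifier is "harbor river cedar".
That top-level split, carried through the inner groups, gives [[harbor [river cedar]] [glass kiln]].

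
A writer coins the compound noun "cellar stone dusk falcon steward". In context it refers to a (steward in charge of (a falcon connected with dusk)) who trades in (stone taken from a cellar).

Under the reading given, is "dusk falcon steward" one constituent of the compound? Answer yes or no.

The paraphrase groups the words so that "dusk falcon steward" is one unit: it corresponds to a single parenthesized sub-phrase.
The full structure is [[cellar stone] [[dusk falcon] steward]], in which [dusk falcon steward] is a constituent.

yes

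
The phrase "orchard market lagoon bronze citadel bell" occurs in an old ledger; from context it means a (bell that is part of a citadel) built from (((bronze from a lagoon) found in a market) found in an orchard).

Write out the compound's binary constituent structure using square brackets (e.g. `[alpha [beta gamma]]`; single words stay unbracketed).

[[orchard [market [lagoon bronze]]] [citadel bell]]

Whole compound: head "bell" (specifically "citadel bell"), modifier "orchard market lagoon bronze".
Within "orchard market lagoon bronze", the head is "bronze" (specifically "market lagoon bronze") and the modifier is "orchard".
Within "market lagoon bronze", the head is "bronze" (specifically "lagoon bronze") and the modifier is "market".
Within "lagoon bronze", the head is "bronze" and the modifier is "lagoon".
Within "citadel bell", the head is "bell" and the modifier is "citadel".
Assembled: [[orchard [market [lagoon bronze]]] [citadel bell]].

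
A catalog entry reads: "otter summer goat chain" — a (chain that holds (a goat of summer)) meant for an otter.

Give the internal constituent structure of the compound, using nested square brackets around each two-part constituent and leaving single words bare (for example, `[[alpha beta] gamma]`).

Whole compound: head "chain" (specifically "summer goat chain"), modifier "otter".
"summer goat chain" → head "chain", modifier "summer goat".
"summer goat" → head "goat", modifier "summer".
Putting it together: [otter [[summer goat] chain]].

[otter [[summer goat] chain]]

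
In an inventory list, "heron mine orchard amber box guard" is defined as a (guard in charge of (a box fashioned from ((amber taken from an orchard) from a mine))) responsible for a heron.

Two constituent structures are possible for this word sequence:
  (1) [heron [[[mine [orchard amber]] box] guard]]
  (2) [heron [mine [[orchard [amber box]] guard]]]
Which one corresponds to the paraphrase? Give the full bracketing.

[heron [[[mine [orchard amber]] box] guard]]

The paraphrase's head is the "guard" part ("mine orchard amber box guard"); its modifier is "heron".
That top-level split, carried through the inner groups, gives [heron [[[mine [orchard amber]] box] guard]].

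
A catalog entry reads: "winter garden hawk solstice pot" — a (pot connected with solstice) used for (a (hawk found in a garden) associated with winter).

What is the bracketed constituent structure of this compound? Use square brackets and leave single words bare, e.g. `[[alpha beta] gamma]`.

Overall it is a kind of pot (specifically "solstice pot"); the modifier is "winter garden hawk".
Inside "winter garden hawk": head "hawk" (specifically "garden hawk"), modifier "winter".
Inside "garden hawk": head "hawk", modifier "garden".
Inside "solstice pot": head "pot", modifier "solstice".
Assembled: [[winter [garden hawk]] [solstice pot]].

[[winter [garden hawk]] [solstice pot]]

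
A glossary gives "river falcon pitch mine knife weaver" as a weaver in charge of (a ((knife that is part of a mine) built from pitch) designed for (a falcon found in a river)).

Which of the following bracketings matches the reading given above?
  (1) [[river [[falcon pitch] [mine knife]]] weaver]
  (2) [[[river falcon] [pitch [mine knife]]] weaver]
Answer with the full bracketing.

The paraphrase's head is the "weaver" part ("weaver"); its modifier is "river falcon pitch mine knife".
That top-level split, carried through the inner groups, gives [[[river falcon] [pitch [mine knife]]] weaver].

[[[river falcon] [pitch [mine knife]]] weaver]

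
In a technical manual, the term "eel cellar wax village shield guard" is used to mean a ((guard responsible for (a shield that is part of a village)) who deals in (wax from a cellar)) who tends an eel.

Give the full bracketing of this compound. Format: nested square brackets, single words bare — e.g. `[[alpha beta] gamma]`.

Overall it is a kind of guard (specifically "cellar wax village shield guard"); the modifier is "eel".
"cellar wax village shield guard" → head "guard" (specifically "village shield guard"), modifier "cellar wax".
"cellar wax" → head "wax", modifier "cellar".
"village shield guard" → head "guard", modifier "village shield".
"village shield" → head "shield", modifier "village".
So the structure is [eel [[cellar wax] [[village shield] guard]]].

[eel [[cellar wax] [[village shield] guard]]]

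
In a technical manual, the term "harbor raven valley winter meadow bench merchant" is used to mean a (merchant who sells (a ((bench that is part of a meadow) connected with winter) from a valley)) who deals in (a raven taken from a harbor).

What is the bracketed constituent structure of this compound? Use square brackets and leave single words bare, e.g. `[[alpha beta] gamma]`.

[[harbor raven] [[valley [winter [meadow bench]]] merchant]]

At the top level: head "merchant" (specifically "valley winter meadow bench merchant"); modifier "harbor raven".
Within "harbor raven", the head is "raven" and the modifier is "harbor".
Within "valley winter meadow bench merchant", the head is "merchant" and the modifier is "valley winter meadow bench".
Within "valley winter meadow bench", the head is "bench" (specifically "winter meadow bench") and the modifier is "valley".
Within "winter meadow bench", the head is "bench" (specifically "meadow bench") and the modifier is "winter".
Within "meadow bench", the head is "bench" and the modifier is "meadow".
Assembled: [[harbor raven] [[valley [winter [meadow bench]]] merchant]].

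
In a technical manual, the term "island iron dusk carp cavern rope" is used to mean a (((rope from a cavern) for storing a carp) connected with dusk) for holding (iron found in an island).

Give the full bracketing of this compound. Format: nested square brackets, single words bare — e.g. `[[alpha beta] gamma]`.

The outermost head in the paraphrase is "rope" (specifically "dusk carp cavern rope"), modified by "island iron".
Inside "island iron": head "iron", modifier "island".
Inside "dusk carp cavern rope": head "rope" (specifically "carp cavern rope"), modifier "dusk".
Inside "carp cavern rope": head "rope" (specifically "cavern rope"), modifier "carp".
Inside "cavern rope": head "rope", modifier "cavern".
So the structure is [[island iron] [dusk [carp [cavern rope]]]].

[[island iron] [dusk [carp [cavern rope]]]]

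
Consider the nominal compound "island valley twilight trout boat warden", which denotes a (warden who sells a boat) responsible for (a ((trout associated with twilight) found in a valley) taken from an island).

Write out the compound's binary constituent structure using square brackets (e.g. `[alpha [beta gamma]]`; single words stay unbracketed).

[[island [valley [twilight trout]]] [boat warden]]

Whole compound: head "warden" (specifically "boat warden"), modifier "island valley twilight trout".
Within "island valley twilight trout", the head is "trout" (specifically "valley twilight trout") and the modifier is "island".
Within "valley twilight trout", the head is "trout" (specifically "twilight trout") and the modifier is "valley".
Within "twilight trout", the head is "trout" and the modifier is "twilight".
Within "boat warden", the head is "warden" and the modifier is "boat".
Assembled: [[island [valley [twilight trout]]] [boat warden]].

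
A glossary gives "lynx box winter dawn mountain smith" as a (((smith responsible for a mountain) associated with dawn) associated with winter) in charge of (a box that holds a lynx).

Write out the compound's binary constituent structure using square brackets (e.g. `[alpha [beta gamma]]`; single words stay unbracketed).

At the top level: head "smith" (specifically "winter dawn mountain smith"); modifier "lynx box".
Within "lynx box", the head is "box" and the modifier is "lynx".
Within "winter dawn mountain smith", the head is "smith" (specifically "dawn mountain smith") and the modifier is "winter".
Within "dawn mountain smith", the head is "smith" (specifically "mountain smith") and the modifier is "dawn".
Within "mountain smith", the head is "smith" and the modifier is "mountain".
Assembled: [[lynx box] [winter [dawn [mountain smith]]]].

[[lynx box] [winter [dawn [mountain smith]]]]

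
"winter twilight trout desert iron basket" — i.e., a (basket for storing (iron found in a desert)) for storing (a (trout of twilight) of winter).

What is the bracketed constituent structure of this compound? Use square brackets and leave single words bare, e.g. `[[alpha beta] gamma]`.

[[winter [twilight trout]] [[desert iron] basket]]

The outermost head in the paraphrase is "basket" (specifically "desert iron basket"), modified by "winter twilight trout".
"winter twilight trout" → head "trout" (specifically "twilight trout"), modifier "winter".
"twilight trout" → head "trout", modifier "twilight".
"desert iron basket" → head "basket", modifier "desert iron".
"desert iron" → head "iron", modifier "desert".
Assembled: [[winter [twilight trout]] [[desert iron] basket]].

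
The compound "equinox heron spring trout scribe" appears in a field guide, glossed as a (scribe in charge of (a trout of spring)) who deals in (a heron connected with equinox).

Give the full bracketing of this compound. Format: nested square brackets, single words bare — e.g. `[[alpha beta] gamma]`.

At the top level: head "scribe" (specifically "spring trout scribe"); modifier "equinox heron".
Inside "equinox heron": head "heron", modifier "equinox".
Inside "spring trout scribe": head "scribe", modifier "spring trout".
Inside "spring trout": head "trout", modifier "spring".
Assembled: [[equinox heron] [[spring trout] scribe]].

[[equinox heron] [[spring trout] scribe]]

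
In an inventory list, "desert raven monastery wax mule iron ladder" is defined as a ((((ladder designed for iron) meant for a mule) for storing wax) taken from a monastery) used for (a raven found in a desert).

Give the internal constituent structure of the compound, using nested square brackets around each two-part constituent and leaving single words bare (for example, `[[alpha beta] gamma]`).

Whole compound: head "ladder" (specifically "monastery wax mule iron ladder"), modifier "desert raven".
Within "desert raven", the head is "raven" and the modifier is "desert".
Within "monastery wax mule iron ladder", the head is "ladder" (specifically "wax mule iron ladder") and the modifier is "monastery".
Within "wax mule iron ladder", the head is "ladder" (specifically "mule iron ladder") and the modifier is "wax".
Within "mule iron ladder", the head is "ladder" (specifically "iron ladder") and the modifier is "mule".
Within "iron ladder", the head is "ladder" and the modifier is "iron".
So the structure is [[desert raven] [monastery [wax [mule [iron ladder]]]]].

[[desert raven] [monastery [wax [mule [iron ladder]]]]]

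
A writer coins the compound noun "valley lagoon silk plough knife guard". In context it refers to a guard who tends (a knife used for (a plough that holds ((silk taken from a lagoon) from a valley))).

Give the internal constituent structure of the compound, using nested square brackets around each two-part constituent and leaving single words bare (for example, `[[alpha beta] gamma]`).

The outermost head in the paraphrase is "guard", modified by "valley lagoon silk plough knife".
Inside "valley lagoon silk plough knife": head "knife", modifier "valley lagoon silk plough".
Inside "valley lagoon silk plough": head "plough", modifier "valley lagoon silk".
Inside "valley lagoon silk": head "silk" (specifically "lagoon silk"), modifier "valley".
Inside "lagoon silk": head "silk", modifier "lagoon".
So the structure is [[[[valley [lagoon silk]] plough] knife] guard].

[[[[valley [lagoon silk]] plough] knife] guard]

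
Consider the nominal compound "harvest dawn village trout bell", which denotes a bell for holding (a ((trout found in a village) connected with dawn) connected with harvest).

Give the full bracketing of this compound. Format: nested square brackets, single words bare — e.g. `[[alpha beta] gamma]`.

[[harvest [dawn [village trout]]] bell]

Whole compound: head "bell", modifier "harvest dawn village trout".
"harvest dawn village trout" → head "trout" (specifically "dawn village trout"), modifier "harvest".
"dawn village trout" → head "trout" (specifically "village trout"), modifier "dawn".
"village trout" → head "trout", modifier "village".
So the structure is [[harvest [dawn [village trout]]] bell].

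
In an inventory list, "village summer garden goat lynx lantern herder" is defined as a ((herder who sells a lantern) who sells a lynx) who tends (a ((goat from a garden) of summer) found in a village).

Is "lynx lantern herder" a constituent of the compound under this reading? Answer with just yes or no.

The paraphrase groups the words so that "lynx lantern herder" is one unit: it corresponds to a single parenthesized sub-phrase.
The full structure is [[village [summer [garden goat]]] [lynx [lantern herder]]], in which [lynx lantern herder] is a constituent.

yes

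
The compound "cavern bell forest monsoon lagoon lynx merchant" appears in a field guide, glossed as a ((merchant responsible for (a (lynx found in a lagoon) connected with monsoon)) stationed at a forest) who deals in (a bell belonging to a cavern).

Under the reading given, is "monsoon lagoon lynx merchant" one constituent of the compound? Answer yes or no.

yes

The paraphrase groups the words so that "monsoon lagoon lynx merchant" is one unit: it corresponds to a single parenthesized sub-phrase.
The full structure is [[cavern bell] [forest [[monsoon [lagoon lynx]] merchant]]], in which [monsoon lagoon lynx merchant] is a constituent.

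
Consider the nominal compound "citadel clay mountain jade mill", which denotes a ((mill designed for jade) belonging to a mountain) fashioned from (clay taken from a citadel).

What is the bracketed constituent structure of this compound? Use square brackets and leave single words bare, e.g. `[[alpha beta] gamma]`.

The outermost head in the paraphrase is "mill" (specifically "mountain jade mill"), modified by "citadel clay".
Inside "citadel clay": head "clay", modifier "citadel".
Inside "mountain jade mill": head "mill" (specifically "jade mill"), modifier "mountain".
Inside "jade mill": head "mill", modifier "jade".
So the structure is [[citadel clay] [mountain [jade mill]]].

[[citadel clay] [mountain [jade mill]]]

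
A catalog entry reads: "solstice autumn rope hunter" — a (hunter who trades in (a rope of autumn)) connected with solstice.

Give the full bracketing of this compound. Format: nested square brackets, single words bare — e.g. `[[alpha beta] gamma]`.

At the top level: head "hunter" (specifically "autumn rope hunter"); modifier "solstice".
Within "autumn rope hunter", the head is "hunter" and the modifier is "autumn rope".
Within "autumn rope", the head is "rope" and the modifier is "autumn".
Putting it together: [solstice [[autumn rope] hunter]].

[solstice [[autumn rope] hunter]]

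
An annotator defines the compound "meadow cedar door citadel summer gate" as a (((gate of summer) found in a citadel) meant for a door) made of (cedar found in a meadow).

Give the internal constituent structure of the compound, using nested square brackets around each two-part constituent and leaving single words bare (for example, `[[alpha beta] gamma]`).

At the top level: head "gate" (specifically "door citadel summer gate"); modifier "meadow cedar".
"meadow cedar" → head "cedar", modifier "meadow".
"door citadel summer gate" → head "gate" (specifically "citadel summer gate"), modifier "door".
"citadel summer gate" → head "gate" (specifically "summer gate"), modifier "citadel".
"summer gate" → head "gate", modifier "summer".
Putting it together: [[meadow cedar] [door [citadel [summer gate]]]].

[[meadow cedar] [door [citadel [summer gate]]]]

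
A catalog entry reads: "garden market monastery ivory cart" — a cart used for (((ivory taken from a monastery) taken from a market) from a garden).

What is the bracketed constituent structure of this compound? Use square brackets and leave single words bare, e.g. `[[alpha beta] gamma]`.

The outermost head in the paraphrase is "cart", modified by "garden market monastery ivory".
Within "garden market monastery ivory", the head is "ivory" (specifically "market monastery ivory") and the modifier is "garden".
Within "market monastery ivory", the head is "ivory" (specifically "monastery ivory") and the modifier is "market".
Within "monastery ivory", the head is "ivory" and the modifier is "monastery".
Putting it together: [[garden [market [monastery ivory]]] cart].

[[garden [market [monastery ivory]]] cart]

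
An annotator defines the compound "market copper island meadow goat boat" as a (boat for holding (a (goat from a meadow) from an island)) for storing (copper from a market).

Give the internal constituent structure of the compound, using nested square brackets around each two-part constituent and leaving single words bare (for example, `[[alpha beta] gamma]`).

Whole compound: head "boat" (specifically "island meadow goat boat"), modifier "market copper".
Inside "market copper": head "copper", modifier "market".
Inside "island meadow goat boat": head "boat", modifier "island meadow goat".
Inside "island meadow goat": head "goat" (specifically "meadow goat"), modifier "island".
Inside "meadow goat": head "goat", modifier "meadow".
So the structure is [[market copper] [[island [meadow goat]] boat]].

[[market copper] [[island [meadow goat]] boat]]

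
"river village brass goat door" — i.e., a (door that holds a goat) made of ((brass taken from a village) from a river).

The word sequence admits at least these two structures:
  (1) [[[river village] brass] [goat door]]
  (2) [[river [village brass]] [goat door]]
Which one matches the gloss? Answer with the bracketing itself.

The paraphrase's head is the "door" part ("goat door"); its modifier is "river village brass".
That top-level split, carried through the inner groups, gives [[river [village brass]] [goat door]].

[[river [village brass]] [goat door]]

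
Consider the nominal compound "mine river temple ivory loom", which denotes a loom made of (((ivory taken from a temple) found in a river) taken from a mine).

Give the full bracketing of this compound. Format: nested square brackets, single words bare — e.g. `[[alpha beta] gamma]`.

[[mine [river [temple ivory]]] loom]

At the top level: head "loom"; modifier "mine river temple ivory".
Within "mine river temple ivory", the head is "ivory" (specifically "river temple ivory") and the modifier is "mine".
Within "river temple ivory", the head is "ivory" (specifically "temple ivory") and the modifier is "river".
Within "temple ivory", the head is "ivory" and the modifier is "temple".
Assembled: [[mine [river [temple ivory]]] loom].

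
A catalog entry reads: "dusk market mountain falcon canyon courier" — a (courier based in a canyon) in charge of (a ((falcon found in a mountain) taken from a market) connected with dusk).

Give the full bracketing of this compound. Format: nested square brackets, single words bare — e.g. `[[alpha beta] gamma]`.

[[dusk [market [mountain falcon]]] [canyon courier]]

The outermost head in the paraphrase is "courier" (specifically "canyon courier"), modified by "dusk market mountain falcon".
Inside "dusk market mountain falcon": head "falcon" (specifically "market mountain falcon"), modifier "dusk".
Inside "market mountain falcon": head "falcon" (specifically "mountain falcon"), modifier "market".
Inside "mountain falcon": head "falcon", modifier "mountain".
Inside "canyon courier": head "courier", modifier "canyon".
Assembled: [[dusk [market [mountain falcon]]] [canyon courier]].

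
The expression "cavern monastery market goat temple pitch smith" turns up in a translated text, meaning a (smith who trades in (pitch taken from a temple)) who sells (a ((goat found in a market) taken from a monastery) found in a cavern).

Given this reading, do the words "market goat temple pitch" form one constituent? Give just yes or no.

The top-level split is [cavern monastery market goat] [temple pitch smith]; the full structure is [[cavern [monastery [market goat]]] [[temple pitch] smith]].
"market goat temple pitch" straddles a constituent boundary, so it is not a single unit.

no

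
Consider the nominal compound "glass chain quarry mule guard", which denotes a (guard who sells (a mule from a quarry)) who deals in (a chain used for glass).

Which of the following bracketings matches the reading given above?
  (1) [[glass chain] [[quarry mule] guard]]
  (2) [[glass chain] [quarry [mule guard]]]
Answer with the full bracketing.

The paraphrase's head is the "guard" part ("quarry mule guard"); its modifier is "glass chain".
That top-level split, carried through the inner groups, gives [[glass chain] [[quarry mule] guard]].

[[glass chain] [[quarry mule] guard]]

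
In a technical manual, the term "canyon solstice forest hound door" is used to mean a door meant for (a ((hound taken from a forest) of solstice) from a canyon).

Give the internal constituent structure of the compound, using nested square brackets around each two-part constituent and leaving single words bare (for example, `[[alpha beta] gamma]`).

[[canyon [solstice [forest hound]]] door]

The outermost head in the paraphrase is "door", modified by "canyon solstice forest hound".
Inside "canyon solstice forest hound": head "hound" (specifically "solstice forest hound"), modifier "canyon".
Inside "solstice forest hound": head "hound" (specifically "forest hound"), modifier "solstice".
Inside "forest hound": head "hound", modifier "forest".
So the structure is [[canyon [solstice [forest hound]]] door].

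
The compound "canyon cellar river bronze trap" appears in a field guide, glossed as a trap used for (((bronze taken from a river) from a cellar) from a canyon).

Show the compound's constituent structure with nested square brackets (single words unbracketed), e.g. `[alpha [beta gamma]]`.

[[canyon [cellar [river bronze]]] trap]

The outermost head in the paraphrase is "trap", modified by "canyon cellar river bronze".
Inside "canyon cellar river bronze": head "bronze" (specifically "cellar river bronze"), modifier "canyon".
Inside "cellar river bronze": head "bronze" (specifically "river bronze"), modifier "cellar".
Inside "river bronze": head "bronze", modifier "river".
So the structure is [[canyon [cellar [river bronze]]] trap].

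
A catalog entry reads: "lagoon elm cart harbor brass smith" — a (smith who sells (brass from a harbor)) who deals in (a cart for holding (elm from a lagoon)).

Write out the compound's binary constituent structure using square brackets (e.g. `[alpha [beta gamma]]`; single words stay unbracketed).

Overall it is a kind of smith (specifically "harbor brass smith"); the modifier is "lagoon elm cart".
Within "lagoon elm cart", the head is "cart" and the modifier is "lagoon elm".
Within "lagoon elm", the head is "elm" and the modifier is "lagoon".
Within "harbor brass smith", the head is "smith" and the modifier is "harbor brass".
Within "harbor brass", the head is "brass" and the modifier is "harbor".
Putting it together: [[[lagoon elm] cart] [[harbor brass] smith]].

[[[lagoon elm] cart] [[harbor brass] smith]]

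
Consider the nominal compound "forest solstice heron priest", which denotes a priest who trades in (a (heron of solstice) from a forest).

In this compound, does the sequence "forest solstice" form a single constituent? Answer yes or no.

no

The top-level split is [forest solstice heron] [priest]; the full structure is [[forest [solstice heron]] priest].
"forest solstice" straddles a constituent boundary, so it is not a single unit.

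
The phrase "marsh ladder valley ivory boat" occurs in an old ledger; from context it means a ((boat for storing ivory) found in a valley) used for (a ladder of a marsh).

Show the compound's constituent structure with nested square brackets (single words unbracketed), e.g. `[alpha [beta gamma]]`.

The outermost head in the paraphrase is "boat" (specifically "valley ivory boat"), modified by "marsh ladder".
"marsh ladder" → head "ladder", modifier "marsh".
"valley ivory boat" → head "boat" (specifically "ivory boat"), modifier "valley".
"ivory boat" → head "boat", modifier "ivory".
So the structure is [[marsh ladder] [valley [ivory boat]]].

[[marsh ladder] [valley [ivory boat]]]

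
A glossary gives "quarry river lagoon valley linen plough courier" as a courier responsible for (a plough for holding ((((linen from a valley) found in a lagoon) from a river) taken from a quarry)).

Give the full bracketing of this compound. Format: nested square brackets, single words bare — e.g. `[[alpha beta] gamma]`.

[[[quarry [river [lagoon [valley linen]]]] plough] courier]

Whole compound: head "courier", modifier "quarry river lagoon valley linen plough".
Within "quarry river lagoon valley linen plough", the head is "plough" and the modifier is "quarry river lagoon valley linen".
Within "quarry river lagoon valley linen", the head is "linen" (specifically "river lagoon valley linen") and the modifier is "quarry".
Within "river lagoon valley linen", the head is "linen" (specifically "lagoon valley linen") and the modifier is "river".
Within "lagoon valley linen", the head is "linen" (specifically "valley linen") and the modifier is "lagoon".
Within "valley linen", the head is "linen" and the modifier is "valley".
Assembled: [[[quarry [river [lagoon [valley linen]]]] plough] courier].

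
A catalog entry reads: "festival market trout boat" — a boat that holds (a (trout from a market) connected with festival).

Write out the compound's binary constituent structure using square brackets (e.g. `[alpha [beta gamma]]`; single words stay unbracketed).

[[festival [market trout]] boat]

At the top level: head "boat"; modifier "festival market trout".
"festival market trout" → head "trout" (specifically "market trout"), modifier "festival".
"market trout" → head "trout", modifier "market".
Assembled: [[festival [market trout]] boat].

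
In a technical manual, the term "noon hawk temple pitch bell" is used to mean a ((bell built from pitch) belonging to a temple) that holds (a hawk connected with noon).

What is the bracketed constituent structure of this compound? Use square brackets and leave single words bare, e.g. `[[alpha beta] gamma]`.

[[noon hawk] [temple [pitch bell]]]

Whole compound: head "bell" (specifically "temple pitch bell"), modifier "noon hawk".
"noon hawk" → head "hawk", modifier "noon".
"temple pitch bell" → head "bell" (specifically "pitch bell"), modifier "temple".
"pitch bell" → head "bell", modifier "pitch".
Assembled: [[noon hawk] [temple [pitch bell]]].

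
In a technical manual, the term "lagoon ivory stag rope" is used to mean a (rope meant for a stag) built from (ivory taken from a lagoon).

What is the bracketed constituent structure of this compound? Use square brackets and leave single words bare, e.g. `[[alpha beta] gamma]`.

[[lagoon ivory] [stag rope]]

Overall it is a kind of rope (specifically "stag rope"); the modifier is "lagoon ivory".
"lagoon ivory" → head "ivory", modifier "lagoon".
"stag rope" → head "rope", modifier "stag".
Putting it together: [[lagoon ivory] [stag rope]].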